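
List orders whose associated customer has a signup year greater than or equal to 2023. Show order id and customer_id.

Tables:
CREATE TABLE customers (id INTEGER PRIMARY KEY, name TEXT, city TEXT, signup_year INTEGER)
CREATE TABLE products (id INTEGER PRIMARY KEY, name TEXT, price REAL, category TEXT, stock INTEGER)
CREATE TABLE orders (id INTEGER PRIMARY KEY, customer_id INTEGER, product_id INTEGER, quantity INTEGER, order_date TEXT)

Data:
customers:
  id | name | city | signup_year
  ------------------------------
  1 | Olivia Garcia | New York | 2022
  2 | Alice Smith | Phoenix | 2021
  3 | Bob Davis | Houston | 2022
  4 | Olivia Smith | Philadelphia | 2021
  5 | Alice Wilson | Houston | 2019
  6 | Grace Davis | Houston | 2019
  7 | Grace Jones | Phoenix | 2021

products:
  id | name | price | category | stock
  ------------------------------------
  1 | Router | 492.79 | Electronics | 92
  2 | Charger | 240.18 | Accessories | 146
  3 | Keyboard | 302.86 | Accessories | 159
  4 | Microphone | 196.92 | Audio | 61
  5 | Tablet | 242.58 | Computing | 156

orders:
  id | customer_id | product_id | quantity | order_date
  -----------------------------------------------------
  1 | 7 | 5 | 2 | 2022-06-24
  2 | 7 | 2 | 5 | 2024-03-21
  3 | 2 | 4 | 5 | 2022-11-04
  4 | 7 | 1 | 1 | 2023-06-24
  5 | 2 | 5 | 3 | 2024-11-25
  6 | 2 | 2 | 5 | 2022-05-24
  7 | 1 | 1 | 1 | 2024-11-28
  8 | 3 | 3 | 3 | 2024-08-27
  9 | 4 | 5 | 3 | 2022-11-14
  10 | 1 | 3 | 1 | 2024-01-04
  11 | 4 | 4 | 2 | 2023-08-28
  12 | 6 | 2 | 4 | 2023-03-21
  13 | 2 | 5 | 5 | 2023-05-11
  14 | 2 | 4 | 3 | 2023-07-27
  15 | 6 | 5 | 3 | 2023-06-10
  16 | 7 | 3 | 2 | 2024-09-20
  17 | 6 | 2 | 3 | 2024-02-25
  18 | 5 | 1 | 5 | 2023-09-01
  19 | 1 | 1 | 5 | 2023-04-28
SELECT id, customer_id FROM orders WHERE customer_id IN (SELECT id FROM customers WHERE signup_year >= 2023)

Execution result:
(no rows)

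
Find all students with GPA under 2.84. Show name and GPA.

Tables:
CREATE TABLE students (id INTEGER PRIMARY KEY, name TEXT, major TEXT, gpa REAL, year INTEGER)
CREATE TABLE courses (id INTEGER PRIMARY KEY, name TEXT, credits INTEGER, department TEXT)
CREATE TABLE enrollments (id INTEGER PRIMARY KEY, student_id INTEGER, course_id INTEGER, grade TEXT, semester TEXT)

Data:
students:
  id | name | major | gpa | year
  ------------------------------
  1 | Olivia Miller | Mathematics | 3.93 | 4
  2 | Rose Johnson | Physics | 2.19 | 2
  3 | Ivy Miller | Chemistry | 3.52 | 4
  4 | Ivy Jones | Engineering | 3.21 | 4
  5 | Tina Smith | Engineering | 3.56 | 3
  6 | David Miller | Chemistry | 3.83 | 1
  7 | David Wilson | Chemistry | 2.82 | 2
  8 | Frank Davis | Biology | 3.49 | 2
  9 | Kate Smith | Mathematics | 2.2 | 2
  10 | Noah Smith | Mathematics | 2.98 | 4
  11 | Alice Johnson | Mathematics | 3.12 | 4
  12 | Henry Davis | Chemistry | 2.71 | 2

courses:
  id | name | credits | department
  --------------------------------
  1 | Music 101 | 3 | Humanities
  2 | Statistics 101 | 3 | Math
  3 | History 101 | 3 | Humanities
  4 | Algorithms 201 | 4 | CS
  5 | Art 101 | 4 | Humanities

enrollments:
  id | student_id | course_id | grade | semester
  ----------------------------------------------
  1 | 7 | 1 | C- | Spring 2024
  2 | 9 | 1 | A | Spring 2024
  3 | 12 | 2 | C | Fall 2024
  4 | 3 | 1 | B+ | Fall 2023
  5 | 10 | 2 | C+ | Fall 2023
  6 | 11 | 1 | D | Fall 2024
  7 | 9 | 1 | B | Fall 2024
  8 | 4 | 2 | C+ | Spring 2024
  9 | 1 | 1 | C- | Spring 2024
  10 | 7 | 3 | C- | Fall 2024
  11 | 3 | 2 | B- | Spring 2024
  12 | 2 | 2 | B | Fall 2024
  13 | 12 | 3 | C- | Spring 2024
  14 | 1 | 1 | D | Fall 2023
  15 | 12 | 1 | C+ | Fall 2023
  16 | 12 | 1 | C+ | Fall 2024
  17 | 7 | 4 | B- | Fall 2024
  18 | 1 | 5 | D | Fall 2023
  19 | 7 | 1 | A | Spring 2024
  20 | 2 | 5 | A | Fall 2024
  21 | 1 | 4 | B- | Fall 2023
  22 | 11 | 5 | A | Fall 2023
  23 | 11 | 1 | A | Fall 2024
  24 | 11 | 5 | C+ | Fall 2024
SELECT name, gpa FROM students WHERE gpa < 2.84

Execution result:
name | gpa
Rose Johnson | 2.19
David Wilson | 2.82
Kate Smith | 2.20
Henry Davis | 2.71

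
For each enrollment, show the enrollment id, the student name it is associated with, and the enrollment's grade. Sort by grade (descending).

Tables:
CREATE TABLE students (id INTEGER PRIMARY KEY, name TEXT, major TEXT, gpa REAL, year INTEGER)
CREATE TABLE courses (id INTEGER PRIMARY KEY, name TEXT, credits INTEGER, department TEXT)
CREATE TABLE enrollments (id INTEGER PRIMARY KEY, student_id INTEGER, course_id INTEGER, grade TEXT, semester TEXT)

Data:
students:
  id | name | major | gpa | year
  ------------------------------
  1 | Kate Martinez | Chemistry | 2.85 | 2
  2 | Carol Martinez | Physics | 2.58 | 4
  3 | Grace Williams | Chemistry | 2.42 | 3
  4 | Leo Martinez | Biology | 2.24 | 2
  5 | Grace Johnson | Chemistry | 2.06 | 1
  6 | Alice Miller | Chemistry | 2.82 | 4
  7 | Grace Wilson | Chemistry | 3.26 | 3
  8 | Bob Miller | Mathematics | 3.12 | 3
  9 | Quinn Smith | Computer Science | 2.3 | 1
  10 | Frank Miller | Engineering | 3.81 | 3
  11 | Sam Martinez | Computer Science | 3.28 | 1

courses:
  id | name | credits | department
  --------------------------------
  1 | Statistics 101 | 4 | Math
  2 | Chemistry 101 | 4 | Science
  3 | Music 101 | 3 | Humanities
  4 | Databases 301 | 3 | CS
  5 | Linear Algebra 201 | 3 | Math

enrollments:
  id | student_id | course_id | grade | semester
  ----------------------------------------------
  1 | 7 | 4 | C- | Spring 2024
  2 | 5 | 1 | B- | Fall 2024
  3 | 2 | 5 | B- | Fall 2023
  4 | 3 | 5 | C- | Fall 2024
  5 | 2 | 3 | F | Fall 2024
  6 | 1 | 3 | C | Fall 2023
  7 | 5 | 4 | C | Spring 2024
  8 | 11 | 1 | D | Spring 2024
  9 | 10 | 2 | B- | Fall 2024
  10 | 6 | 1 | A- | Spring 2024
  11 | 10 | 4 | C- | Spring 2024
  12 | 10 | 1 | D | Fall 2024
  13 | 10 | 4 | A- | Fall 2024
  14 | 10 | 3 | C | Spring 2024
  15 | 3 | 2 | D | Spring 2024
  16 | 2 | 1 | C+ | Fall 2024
SELECT c.id, p.name AS student, c.grade FROM enrollments c JOIN students p ON c.student_id = p.id ORDER BY c.grade DESC

Execution result:
id | student | grade
5 | Carol Martinez | F
8 | Sam Martinez | D
12 | Frank Miller | D
15 | Grace Williams | D
1 | Grace Wilson | C-
4 | Grace Williams | C-
11 | Frank Miller | C-
16 | Carol Martinez | C+
6 | Kate Martinez | C
7 | Grace Johnson | C
14 | Frank Miller | C
2 | Grace Johnson | B-
3 | Carol Martinez | B-
9 | Frank Miller | B-
10 | Alice Miller | A-
13 | Frank Miller | A-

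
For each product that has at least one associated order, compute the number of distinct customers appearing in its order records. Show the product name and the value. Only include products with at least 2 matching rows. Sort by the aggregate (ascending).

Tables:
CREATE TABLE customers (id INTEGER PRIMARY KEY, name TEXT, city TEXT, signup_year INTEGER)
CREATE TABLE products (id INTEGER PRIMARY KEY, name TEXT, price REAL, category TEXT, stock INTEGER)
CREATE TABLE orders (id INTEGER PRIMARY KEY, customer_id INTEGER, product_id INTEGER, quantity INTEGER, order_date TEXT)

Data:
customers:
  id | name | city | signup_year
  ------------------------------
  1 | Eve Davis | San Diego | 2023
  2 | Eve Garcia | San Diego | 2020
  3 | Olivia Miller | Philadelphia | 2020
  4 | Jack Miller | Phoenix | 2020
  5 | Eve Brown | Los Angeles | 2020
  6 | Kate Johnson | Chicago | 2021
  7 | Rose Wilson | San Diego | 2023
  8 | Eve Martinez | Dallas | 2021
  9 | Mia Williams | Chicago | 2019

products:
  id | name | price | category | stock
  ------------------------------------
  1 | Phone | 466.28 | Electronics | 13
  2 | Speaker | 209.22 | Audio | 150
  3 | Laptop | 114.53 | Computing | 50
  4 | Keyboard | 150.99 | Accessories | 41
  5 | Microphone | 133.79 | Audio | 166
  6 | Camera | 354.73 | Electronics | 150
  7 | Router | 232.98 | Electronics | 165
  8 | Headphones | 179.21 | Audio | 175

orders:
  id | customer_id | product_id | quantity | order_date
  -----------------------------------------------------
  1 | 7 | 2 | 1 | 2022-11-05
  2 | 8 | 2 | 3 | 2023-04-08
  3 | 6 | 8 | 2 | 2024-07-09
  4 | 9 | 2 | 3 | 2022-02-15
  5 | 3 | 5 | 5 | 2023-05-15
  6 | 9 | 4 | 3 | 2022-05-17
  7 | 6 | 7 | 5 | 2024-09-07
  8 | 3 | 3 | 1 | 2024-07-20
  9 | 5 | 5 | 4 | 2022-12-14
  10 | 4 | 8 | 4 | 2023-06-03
SELECT p.name, COUNT(DISTINCT c.customer_id) AS distinct_customer_count FROM orders c JOIN products p ON c.product_id = p.id GROUP BY p.id, p.name HAVING COUNT(*) >= 2 ORDER BY distinct_customer_count ASC

Execution result:
name | distinct_customer_count
Microphone | 2
Headphones | 2
Speaker | 3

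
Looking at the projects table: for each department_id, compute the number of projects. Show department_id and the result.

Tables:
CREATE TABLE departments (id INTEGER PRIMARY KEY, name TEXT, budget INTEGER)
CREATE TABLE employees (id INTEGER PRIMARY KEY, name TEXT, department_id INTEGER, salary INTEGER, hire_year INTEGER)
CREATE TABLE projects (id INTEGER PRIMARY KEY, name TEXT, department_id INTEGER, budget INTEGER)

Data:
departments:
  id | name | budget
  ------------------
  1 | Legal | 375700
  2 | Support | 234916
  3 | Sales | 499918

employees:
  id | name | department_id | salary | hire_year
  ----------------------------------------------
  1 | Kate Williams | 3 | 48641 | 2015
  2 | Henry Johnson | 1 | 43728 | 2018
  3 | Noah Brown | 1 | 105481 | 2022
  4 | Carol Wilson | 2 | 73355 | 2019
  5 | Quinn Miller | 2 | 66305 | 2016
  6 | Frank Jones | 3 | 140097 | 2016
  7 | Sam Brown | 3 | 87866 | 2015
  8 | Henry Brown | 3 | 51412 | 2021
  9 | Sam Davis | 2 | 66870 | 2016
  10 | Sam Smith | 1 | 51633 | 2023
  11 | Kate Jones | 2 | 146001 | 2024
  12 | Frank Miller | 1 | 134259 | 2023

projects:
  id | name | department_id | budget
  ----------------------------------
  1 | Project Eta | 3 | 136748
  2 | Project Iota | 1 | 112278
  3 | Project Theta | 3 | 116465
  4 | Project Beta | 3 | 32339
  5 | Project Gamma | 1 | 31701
SELECT department_id, COUNT(*) AS n FROM projects GROUP BY department_id

Execution result:
department_id | n
1 | 2
3 | 3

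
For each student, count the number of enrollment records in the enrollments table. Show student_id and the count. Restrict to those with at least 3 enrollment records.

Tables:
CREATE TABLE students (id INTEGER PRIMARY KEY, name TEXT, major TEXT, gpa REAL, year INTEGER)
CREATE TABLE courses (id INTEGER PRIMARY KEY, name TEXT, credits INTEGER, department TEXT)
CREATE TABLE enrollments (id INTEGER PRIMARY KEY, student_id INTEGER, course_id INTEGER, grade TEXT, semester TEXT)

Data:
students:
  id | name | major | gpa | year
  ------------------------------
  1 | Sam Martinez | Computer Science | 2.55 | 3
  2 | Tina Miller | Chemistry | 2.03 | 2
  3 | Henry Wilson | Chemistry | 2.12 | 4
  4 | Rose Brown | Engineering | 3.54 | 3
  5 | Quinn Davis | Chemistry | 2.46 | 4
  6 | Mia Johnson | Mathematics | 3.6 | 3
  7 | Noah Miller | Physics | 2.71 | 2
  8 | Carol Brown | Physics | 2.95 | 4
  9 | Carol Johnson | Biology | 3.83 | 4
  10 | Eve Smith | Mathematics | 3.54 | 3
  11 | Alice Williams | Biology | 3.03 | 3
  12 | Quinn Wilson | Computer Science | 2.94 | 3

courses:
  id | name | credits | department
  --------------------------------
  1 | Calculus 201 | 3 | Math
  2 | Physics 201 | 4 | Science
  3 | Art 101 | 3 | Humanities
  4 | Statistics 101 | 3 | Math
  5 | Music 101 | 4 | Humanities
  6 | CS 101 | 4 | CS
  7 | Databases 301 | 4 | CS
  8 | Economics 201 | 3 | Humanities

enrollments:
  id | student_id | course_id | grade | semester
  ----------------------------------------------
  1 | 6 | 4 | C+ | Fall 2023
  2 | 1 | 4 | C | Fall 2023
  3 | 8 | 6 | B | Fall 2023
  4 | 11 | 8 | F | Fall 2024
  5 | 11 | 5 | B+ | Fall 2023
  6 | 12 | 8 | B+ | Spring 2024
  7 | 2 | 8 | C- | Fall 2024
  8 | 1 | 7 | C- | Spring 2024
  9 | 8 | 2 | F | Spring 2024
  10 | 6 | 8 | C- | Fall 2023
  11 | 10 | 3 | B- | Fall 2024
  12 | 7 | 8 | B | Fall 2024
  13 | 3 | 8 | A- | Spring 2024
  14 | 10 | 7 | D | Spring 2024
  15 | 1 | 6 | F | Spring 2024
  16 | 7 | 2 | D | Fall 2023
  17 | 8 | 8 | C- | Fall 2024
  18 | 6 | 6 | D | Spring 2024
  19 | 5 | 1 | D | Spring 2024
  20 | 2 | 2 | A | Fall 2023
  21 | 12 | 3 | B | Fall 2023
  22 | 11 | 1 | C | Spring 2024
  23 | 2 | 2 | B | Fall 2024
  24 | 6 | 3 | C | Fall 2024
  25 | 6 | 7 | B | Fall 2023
SELECT student_id, COUNT(*) AS enrollment_count FROM enrollments GROUP BY student_id HAVING COUNT(*) >= 3

Execution result:
student_id | enrollment_count
1 | 3
2 | 3
6 | 5
8 | 3
11 | 3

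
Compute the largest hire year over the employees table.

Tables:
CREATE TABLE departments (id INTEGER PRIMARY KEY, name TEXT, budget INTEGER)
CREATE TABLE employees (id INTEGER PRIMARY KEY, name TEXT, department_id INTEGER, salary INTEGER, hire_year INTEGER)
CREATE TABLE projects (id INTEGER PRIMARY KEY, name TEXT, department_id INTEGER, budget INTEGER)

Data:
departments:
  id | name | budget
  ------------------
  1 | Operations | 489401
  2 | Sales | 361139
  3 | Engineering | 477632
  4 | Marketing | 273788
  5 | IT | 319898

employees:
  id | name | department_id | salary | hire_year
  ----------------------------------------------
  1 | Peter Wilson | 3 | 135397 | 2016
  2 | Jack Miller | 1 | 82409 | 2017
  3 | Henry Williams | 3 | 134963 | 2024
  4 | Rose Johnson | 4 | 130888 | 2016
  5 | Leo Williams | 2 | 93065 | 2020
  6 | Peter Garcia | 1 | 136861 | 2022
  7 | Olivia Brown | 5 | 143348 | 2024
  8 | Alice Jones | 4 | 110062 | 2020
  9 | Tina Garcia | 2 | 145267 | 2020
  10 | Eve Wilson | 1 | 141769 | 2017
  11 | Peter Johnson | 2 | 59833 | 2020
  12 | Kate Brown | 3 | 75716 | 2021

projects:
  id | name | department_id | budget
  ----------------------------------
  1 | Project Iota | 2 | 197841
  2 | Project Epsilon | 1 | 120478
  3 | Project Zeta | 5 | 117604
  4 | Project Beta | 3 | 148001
SELECT MAX(hire_year) FROM employees

Execution result:
2024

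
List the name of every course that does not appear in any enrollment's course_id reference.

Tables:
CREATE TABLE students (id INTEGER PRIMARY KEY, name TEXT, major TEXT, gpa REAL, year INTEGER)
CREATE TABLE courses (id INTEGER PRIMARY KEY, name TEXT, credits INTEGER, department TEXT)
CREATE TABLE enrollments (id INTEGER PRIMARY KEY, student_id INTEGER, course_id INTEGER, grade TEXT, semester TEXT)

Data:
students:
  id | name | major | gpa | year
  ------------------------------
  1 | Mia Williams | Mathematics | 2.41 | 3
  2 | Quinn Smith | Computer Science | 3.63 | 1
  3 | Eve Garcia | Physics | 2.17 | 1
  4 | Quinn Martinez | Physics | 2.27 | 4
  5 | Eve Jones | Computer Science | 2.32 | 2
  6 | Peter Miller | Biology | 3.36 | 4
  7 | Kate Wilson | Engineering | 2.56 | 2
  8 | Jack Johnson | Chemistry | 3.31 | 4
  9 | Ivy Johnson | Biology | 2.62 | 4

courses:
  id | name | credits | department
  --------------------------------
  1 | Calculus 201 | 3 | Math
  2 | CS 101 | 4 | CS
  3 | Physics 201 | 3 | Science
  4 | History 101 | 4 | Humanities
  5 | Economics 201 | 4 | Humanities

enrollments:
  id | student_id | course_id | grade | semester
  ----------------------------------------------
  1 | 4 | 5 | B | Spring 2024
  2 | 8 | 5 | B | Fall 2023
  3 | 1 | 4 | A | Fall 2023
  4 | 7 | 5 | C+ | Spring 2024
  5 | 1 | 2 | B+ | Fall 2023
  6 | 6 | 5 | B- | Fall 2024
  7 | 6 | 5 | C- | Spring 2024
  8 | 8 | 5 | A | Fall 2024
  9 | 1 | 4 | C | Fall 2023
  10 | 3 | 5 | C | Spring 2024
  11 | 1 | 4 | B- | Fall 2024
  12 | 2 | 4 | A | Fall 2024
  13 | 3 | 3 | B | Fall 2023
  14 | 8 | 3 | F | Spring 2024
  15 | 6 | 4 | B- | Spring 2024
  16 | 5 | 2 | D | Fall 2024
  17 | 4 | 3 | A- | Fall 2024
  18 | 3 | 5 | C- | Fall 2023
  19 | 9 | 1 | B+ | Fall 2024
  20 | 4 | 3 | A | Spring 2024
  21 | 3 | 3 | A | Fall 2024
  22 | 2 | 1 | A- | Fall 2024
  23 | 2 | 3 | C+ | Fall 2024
SELECT p.name FROM courses p LEFT JOIN enrollments c ON c.course_id = p.id WHERE c.id IS NULL

Execution result:
(no rows)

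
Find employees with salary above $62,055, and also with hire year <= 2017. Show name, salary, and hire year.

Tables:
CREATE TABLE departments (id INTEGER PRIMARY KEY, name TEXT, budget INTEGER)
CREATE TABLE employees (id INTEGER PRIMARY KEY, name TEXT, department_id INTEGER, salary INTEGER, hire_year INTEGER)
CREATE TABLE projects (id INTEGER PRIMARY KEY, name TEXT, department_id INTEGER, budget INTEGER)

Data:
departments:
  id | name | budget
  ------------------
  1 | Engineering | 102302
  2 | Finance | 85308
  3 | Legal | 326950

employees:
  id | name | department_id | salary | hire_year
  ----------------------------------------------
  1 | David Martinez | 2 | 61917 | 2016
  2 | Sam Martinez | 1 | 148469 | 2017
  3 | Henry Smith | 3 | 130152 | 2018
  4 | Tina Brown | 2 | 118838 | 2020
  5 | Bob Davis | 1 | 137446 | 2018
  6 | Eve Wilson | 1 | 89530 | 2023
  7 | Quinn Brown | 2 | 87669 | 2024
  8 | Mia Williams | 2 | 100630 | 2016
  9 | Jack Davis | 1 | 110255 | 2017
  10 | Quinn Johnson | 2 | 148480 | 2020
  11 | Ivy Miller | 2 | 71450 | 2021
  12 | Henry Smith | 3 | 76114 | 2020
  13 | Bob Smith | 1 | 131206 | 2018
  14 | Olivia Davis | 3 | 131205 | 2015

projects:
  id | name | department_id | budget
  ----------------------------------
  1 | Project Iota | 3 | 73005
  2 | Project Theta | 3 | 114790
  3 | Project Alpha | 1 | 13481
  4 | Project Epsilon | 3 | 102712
SELECT name, salary, hire_year FROM employees WHERE salary > 62055 AND hire_year <= 2017

Execution result:
name | salary | hire_year
Sam Martinez | 148469 | 2017
Mia Williams | 100630 | 2016
Jack Davis | 110255 | 2017
Olivia Davis | 131205 | 2015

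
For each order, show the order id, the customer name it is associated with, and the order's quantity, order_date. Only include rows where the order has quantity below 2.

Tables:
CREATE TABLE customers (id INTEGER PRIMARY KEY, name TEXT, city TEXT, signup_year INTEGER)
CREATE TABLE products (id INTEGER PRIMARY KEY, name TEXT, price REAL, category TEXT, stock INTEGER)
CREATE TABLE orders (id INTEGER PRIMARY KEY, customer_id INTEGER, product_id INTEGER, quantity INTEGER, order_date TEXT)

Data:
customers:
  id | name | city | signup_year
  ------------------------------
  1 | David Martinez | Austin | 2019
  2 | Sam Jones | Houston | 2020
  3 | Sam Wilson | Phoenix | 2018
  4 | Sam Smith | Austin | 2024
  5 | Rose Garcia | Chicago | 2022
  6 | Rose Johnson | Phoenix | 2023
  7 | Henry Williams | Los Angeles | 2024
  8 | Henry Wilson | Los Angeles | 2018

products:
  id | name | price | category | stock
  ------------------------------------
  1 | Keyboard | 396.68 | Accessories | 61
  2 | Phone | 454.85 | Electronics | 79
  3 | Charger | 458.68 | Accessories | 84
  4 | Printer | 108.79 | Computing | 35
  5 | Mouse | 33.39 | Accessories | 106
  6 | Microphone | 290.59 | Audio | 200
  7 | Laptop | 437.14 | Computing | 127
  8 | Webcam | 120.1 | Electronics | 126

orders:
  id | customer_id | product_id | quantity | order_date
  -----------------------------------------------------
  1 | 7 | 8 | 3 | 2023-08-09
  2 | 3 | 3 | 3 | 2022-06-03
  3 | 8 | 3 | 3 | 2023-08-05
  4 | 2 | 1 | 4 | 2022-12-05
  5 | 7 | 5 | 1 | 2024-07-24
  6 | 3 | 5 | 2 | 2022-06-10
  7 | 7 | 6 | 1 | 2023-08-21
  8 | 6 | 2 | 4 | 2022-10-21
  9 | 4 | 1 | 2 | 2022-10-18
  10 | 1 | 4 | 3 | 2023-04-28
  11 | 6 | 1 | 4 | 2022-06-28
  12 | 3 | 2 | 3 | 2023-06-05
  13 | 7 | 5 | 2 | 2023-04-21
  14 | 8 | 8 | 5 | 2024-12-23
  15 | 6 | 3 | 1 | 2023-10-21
SELECT c.id, p.name AS customer, c.quantity, c.order_date FROM orders c JOIN customers p ON c.customer_id = p.id WHERE c.quantity < 2

Execution result:
id | customer | quantity | order_date
5 | Henry Williams | 1 | 2024-07-24
7 | Henry Williams | 1 | 2023-08-21
15 | Rose Johnson | 1 | 2023-10-21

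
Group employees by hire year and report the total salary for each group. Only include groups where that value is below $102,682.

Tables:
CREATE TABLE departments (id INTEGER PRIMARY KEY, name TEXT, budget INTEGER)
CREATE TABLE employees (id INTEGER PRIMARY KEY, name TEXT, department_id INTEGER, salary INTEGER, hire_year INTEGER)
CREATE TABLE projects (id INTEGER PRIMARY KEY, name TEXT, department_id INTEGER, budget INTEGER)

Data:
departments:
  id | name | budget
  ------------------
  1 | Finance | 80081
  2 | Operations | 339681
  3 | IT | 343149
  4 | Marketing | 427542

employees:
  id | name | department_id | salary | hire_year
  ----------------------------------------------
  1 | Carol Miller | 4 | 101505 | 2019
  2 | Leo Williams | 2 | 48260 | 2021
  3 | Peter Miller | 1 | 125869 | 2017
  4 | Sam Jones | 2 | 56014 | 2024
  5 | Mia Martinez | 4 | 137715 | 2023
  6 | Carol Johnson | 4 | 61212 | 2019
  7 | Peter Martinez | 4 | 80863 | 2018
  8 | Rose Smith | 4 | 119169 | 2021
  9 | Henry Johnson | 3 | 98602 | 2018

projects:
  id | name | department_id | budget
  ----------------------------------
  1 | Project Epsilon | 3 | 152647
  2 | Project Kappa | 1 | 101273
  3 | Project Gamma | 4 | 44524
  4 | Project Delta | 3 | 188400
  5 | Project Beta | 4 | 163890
SELECT hire_year, SUM(salary) AS sum_salary FROM employees GROUP BY hire_year HAVING SUM(salary) < 102682

Execution result:
hire_year | sum_salary
2024 | 56014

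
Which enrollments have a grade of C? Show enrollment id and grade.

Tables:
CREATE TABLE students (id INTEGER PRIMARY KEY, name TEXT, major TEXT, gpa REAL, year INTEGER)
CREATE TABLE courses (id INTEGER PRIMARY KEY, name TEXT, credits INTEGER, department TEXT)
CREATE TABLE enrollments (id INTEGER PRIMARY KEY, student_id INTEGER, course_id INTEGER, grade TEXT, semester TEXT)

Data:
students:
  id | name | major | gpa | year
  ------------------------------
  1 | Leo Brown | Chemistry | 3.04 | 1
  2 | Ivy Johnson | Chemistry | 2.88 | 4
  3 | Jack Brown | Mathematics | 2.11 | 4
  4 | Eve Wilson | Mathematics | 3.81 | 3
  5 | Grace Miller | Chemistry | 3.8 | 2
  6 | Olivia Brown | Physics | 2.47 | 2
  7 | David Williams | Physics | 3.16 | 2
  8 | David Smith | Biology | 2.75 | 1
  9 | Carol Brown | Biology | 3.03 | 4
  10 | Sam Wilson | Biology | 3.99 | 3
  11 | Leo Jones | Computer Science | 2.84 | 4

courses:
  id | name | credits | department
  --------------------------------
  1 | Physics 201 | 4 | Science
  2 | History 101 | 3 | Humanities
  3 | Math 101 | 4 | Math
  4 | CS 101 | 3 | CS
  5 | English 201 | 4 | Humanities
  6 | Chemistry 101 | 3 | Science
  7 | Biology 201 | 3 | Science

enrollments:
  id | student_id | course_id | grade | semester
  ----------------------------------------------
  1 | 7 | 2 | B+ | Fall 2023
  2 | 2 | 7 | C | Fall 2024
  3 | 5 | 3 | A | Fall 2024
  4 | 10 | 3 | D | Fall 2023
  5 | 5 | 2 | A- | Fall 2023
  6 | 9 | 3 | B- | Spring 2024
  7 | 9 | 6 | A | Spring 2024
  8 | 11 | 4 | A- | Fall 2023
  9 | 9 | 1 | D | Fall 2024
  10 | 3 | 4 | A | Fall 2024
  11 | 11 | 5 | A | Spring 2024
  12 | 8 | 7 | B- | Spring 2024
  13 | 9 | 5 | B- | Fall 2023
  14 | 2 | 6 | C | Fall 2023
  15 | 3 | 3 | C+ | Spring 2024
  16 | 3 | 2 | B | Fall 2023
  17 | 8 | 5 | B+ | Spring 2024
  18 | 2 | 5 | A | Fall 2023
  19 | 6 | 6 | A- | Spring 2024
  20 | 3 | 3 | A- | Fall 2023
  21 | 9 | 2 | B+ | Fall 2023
SELECT id, grade FROM enrollments WHERE grade = 'C'

Execution result:
id | grade
2 | C
14 | C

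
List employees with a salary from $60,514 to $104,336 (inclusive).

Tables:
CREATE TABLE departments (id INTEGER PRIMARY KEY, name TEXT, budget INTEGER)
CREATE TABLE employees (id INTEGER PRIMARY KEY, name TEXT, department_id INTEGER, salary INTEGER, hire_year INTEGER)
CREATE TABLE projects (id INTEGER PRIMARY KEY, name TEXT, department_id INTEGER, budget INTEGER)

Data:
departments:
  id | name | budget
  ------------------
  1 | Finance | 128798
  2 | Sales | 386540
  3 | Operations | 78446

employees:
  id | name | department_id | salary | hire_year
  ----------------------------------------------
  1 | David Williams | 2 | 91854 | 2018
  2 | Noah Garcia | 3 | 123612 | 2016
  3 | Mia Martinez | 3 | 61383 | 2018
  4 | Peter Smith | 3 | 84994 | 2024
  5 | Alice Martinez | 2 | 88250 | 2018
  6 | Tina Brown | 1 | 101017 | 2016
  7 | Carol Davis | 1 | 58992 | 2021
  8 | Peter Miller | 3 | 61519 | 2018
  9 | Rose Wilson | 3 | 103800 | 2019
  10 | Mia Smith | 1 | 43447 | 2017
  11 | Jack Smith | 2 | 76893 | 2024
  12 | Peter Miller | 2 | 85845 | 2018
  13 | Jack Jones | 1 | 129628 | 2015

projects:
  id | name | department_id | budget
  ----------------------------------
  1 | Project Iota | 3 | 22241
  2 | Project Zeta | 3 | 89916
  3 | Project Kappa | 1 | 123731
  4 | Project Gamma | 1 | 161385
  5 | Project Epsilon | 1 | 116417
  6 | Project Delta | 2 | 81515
SELECT name, salary FROM employees WHERE salary BETWEEN 60514 AND 104336

Execution result:
name | salary
David Williams | 91854
Mia Martinez | 61383
Peter Smith | 84994
Alice Martinez | 88250
Tina Brown | 101017
Peter Miller | 61519
Rose Wilson | 103800
Jack Smith | 76893
Peter Miller | 85845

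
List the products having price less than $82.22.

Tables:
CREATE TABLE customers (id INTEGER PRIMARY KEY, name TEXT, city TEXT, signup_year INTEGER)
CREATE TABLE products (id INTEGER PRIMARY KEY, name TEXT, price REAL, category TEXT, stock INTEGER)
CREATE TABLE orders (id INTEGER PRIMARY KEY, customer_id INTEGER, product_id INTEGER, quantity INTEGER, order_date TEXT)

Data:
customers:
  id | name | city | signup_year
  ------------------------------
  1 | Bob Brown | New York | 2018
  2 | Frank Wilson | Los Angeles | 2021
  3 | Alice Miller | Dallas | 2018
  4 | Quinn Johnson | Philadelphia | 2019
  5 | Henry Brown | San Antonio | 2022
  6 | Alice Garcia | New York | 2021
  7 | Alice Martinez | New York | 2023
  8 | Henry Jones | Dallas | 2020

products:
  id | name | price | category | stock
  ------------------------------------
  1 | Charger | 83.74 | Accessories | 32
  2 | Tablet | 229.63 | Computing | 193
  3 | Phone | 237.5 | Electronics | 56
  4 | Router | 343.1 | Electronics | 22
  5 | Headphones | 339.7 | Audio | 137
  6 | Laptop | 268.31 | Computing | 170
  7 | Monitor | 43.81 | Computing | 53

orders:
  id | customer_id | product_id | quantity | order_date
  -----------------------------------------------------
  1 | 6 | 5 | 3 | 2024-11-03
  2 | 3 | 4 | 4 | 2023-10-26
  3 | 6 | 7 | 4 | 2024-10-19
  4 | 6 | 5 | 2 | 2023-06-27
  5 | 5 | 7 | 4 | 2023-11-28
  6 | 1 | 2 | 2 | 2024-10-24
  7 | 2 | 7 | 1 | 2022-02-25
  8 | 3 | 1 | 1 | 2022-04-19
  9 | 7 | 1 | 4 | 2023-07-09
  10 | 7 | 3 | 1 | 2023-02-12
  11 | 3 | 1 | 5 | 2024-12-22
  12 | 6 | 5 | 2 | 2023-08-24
SELECT name, price FROM products WHERE price < 82.22

Execution result:
name | price
Monitor | 43.81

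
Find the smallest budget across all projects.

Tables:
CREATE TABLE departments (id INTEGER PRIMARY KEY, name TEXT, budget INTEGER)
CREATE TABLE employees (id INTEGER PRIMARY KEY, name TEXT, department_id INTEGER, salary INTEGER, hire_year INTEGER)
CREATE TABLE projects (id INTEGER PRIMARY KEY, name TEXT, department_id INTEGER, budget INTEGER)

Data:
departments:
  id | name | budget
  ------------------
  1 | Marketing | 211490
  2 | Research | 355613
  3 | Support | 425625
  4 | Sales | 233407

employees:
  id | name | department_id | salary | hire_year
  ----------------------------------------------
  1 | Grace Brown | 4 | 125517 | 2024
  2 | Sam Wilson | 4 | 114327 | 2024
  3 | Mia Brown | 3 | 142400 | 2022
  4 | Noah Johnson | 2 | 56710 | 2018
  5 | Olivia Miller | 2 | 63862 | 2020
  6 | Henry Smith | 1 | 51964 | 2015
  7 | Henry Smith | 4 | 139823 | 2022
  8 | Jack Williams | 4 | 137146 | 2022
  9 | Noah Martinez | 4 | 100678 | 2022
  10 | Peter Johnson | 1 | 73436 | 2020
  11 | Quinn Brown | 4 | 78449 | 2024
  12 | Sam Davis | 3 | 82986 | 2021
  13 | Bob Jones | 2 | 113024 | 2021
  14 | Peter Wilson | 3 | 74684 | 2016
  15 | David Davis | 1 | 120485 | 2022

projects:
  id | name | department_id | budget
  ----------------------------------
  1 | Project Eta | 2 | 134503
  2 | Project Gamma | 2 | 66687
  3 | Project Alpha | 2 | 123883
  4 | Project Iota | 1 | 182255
SELECT MIN(budget) FROM projects

Execution result:
66687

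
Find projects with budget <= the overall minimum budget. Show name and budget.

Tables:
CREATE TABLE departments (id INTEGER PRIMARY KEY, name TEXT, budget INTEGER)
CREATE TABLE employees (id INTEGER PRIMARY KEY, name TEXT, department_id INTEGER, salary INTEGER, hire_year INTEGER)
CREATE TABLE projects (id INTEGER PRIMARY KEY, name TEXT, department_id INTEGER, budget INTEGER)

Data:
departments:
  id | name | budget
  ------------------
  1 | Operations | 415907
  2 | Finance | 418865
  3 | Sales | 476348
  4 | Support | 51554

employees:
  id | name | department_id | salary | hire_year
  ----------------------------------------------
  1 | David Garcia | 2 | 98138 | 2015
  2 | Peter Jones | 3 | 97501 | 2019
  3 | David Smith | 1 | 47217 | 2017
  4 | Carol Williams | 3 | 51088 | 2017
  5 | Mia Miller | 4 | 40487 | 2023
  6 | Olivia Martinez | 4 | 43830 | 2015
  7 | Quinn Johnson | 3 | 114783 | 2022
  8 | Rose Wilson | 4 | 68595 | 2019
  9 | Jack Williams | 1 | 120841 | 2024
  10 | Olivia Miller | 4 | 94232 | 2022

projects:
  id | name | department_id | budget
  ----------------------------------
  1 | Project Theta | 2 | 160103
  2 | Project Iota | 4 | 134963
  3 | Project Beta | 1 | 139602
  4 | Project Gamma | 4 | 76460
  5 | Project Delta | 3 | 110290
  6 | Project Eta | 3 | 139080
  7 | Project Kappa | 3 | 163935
SELECT name, budget FROM projects WHERE budget <= (SELECT MIN(budget) FROM projects)

Execution result:
name | budget
Project Gamma | 76460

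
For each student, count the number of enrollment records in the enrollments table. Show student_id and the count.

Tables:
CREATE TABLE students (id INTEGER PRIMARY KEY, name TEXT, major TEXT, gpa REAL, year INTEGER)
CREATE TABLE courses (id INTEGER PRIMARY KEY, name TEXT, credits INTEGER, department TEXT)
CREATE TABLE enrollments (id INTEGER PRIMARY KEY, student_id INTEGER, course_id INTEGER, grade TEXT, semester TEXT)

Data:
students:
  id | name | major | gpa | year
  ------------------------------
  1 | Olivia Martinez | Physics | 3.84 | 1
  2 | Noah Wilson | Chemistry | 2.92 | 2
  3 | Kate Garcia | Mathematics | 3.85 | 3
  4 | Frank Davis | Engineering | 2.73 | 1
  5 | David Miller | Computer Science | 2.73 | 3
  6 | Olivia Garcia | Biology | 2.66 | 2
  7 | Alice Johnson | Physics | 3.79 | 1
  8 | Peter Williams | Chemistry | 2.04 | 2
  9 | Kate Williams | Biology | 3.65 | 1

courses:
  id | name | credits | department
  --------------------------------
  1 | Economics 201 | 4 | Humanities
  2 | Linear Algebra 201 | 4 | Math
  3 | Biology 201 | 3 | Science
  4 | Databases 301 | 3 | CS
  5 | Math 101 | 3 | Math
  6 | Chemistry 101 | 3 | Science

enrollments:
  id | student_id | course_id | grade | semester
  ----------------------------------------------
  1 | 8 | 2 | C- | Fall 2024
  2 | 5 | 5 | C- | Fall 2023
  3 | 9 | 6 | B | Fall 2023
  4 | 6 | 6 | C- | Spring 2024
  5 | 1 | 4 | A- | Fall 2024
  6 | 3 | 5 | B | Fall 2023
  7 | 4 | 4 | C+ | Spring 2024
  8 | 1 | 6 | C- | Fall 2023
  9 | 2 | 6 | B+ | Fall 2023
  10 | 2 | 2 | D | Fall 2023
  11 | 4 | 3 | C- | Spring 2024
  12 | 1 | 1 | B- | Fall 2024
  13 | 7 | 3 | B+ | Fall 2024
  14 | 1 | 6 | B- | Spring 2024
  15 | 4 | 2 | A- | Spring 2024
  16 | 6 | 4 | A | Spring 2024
SELECT student_id, COUNT(*) AS enrollment_count FROM enrollments GROUP BY student_id

Execution result:
student_id | enrollment_count
1 | 4
2 | 2
3 | 1
4 | 3
5 | 1
6 | 2
7 | 1
8 | 1
9 | 1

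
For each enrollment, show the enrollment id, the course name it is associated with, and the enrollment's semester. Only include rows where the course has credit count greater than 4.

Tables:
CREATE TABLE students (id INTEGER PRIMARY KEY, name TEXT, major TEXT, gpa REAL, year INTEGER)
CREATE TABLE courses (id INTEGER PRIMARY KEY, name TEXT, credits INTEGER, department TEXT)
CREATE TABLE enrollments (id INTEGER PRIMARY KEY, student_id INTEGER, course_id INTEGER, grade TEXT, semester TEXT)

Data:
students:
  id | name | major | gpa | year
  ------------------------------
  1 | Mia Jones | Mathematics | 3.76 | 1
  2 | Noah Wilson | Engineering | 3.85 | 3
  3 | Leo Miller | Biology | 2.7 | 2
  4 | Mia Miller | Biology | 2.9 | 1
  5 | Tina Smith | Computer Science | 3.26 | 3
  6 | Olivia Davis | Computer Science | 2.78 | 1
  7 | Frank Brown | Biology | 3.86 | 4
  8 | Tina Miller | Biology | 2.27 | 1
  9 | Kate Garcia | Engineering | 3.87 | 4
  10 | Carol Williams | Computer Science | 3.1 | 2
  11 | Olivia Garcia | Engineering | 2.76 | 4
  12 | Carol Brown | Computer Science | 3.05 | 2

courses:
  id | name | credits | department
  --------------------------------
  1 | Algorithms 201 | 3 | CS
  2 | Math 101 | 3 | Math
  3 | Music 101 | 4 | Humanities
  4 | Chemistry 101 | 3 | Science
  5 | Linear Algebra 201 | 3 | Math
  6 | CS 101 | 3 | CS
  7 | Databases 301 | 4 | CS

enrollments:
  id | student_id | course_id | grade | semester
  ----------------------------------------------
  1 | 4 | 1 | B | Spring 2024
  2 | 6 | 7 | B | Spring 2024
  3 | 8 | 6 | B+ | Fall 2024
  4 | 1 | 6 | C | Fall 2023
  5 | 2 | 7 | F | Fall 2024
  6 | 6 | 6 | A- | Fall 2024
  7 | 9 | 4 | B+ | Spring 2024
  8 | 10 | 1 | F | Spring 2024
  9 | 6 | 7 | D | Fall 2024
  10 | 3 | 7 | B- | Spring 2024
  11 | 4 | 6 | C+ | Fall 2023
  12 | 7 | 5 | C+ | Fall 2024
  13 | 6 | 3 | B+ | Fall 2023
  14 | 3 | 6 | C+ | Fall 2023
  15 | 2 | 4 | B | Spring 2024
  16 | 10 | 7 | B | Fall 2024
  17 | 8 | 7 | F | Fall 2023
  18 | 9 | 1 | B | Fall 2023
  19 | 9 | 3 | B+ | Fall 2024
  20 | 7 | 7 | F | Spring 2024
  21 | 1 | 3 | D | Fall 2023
SELECT c.id, p.name AS course, c.semester FROM enrollments c JOIN courses p ON c.course_id = p.id WHERE p.credits > 4

Execution result:
(no rows)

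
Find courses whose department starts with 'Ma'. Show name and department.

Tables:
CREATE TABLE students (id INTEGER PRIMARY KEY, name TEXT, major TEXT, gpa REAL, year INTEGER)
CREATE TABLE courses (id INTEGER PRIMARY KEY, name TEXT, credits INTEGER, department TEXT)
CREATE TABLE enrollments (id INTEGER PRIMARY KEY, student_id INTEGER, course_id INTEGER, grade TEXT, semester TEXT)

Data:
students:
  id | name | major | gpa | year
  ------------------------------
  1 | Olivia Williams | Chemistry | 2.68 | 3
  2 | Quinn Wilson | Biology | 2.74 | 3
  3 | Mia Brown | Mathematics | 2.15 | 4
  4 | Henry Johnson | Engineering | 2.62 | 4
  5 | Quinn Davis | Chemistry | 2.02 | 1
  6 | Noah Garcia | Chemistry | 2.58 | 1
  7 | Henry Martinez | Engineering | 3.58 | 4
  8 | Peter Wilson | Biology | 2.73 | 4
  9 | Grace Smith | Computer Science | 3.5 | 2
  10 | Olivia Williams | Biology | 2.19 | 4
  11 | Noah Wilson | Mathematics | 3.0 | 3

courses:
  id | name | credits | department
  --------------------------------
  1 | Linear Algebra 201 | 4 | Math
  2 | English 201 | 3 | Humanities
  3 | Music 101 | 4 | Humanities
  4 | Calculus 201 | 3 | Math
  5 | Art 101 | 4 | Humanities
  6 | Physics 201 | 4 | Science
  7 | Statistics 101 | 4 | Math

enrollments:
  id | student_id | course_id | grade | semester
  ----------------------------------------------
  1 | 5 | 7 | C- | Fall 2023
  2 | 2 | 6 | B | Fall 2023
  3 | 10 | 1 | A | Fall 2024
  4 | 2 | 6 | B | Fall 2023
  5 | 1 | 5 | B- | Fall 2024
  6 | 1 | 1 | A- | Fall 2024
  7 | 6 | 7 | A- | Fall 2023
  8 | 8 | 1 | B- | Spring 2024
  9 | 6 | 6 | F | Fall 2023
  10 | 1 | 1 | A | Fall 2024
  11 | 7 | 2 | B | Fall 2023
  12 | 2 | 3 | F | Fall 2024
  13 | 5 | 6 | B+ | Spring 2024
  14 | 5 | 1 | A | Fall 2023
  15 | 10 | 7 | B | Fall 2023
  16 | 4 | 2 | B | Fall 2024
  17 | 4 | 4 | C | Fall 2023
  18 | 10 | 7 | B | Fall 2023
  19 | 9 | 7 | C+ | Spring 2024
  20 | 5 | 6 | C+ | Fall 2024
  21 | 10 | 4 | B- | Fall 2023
SELECT name, department FROM courses WHERE department LIKE 'Ma%'

Execution result:
name | department
Linear Algebra 201 | Math
Calculus 201 | Math
Statistics 101 | Math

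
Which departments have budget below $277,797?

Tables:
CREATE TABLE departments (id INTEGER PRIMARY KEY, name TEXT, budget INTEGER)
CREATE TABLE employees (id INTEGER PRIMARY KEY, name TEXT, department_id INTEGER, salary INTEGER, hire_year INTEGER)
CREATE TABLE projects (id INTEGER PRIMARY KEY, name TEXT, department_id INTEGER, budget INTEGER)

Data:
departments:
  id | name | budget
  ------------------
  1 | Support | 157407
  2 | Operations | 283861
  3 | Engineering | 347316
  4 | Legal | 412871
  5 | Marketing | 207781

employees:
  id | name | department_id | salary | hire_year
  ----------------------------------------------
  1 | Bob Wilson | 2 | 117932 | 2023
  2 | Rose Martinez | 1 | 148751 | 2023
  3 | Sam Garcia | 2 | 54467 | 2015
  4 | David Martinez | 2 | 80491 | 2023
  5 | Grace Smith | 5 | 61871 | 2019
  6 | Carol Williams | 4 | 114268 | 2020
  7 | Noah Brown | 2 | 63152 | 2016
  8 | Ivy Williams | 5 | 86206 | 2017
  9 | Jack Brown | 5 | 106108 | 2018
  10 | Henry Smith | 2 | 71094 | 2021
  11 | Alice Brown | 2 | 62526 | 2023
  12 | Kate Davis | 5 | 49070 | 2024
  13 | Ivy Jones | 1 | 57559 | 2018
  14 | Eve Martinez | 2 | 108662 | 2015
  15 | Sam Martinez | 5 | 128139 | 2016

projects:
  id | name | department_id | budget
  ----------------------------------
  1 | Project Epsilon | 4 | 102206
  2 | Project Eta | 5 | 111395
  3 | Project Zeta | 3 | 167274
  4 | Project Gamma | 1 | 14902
SELECT name, budget FROM departments WHERE budget < 277797

Execution result:
name | budget
Support | 157407
Marketing | 207781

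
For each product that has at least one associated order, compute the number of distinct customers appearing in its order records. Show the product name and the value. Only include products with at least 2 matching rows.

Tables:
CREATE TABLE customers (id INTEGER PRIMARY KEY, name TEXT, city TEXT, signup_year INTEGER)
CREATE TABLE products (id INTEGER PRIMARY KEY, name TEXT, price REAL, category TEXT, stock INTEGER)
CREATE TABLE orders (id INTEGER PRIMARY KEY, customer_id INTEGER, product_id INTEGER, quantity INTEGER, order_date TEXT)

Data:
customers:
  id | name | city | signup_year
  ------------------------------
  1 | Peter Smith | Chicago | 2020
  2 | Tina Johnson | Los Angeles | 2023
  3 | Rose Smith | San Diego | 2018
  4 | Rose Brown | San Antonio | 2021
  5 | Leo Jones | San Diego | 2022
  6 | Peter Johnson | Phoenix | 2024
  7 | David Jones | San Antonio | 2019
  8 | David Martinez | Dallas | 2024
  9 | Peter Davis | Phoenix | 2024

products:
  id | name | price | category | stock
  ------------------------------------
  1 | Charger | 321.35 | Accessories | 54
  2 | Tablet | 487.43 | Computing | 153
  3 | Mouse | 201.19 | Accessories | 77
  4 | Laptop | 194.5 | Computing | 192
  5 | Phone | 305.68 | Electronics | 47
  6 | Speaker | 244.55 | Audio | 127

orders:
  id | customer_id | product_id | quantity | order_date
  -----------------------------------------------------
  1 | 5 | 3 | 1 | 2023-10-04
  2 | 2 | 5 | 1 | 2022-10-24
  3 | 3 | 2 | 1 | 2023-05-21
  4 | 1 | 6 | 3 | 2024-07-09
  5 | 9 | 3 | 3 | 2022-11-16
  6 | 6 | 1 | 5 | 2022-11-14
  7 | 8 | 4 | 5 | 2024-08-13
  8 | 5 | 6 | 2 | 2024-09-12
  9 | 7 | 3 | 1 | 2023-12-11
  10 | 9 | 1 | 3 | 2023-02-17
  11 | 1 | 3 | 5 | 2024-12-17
SELECT p.name, COUNT(DISTINCT c.customer_id) AS distinct_customer_count FROM orders c JOIN products p ON c.product_id = p.id GROUP BY p.id, p.name HAVING COUNT(*) >= 2

Execution result:
name | distinct_customer_count
Charger | 2
Mouse | 4
Speaker | 2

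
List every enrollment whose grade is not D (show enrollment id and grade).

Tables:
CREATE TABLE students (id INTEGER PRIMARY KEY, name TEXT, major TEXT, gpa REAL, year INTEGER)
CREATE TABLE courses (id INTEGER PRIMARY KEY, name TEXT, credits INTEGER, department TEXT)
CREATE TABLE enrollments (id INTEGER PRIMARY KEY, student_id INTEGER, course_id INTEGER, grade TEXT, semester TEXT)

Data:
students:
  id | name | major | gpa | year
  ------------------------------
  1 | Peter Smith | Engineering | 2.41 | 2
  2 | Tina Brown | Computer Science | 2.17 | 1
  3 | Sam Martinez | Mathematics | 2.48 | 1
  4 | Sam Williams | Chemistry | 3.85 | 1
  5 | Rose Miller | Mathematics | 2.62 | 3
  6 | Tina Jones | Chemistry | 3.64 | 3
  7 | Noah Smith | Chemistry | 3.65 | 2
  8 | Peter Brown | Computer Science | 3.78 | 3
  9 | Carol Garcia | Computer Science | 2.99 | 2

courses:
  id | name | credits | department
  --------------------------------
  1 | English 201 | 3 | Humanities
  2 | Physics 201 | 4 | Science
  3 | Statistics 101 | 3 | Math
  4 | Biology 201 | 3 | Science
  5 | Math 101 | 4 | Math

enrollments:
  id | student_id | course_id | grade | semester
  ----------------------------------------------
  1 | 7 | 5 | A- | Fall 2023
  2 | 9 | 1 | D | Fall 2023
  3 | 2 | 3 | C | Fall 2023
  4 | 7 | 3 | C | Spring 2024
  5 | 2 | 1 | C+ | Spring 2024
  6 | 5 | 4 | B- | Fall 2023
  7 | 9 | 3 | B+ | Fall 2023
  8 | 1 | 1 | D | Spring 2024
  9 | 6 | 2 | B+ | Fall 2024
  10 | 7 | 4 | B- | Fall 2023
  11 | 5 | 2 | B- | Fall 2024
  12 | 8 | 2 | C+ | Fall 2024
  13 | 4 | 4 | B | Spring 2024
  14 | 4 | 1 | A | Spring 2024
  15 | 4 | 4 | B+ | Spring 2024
SELECT id, grade FROM enrollments WHERE grade <> 'D'

Execution result:
id | grade
1 | A-
3 | C
4 | C
5 | C+
6 | B-
7 | B+
9 | B+
10 | B-
11 | B-
12 | C+
13 | B
14 | A
15 | B+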